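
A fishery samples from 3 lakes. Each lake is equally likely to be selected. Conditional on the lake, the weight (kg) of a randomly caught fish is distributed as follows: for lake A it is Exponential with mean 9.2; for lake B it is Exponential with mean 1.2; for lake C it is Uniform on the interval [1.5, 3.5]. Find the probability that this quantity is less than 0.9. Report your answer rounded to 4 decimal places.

Conditional on each lake, P(X < 0.9): A: 0.0931934; B: 0.527633; C: 0.
By total probability, P(X < 0.9) = 0.333333·0.0931934 + 0.333333·0.527633 + 0.333333·0 = 0.206942.

0.2069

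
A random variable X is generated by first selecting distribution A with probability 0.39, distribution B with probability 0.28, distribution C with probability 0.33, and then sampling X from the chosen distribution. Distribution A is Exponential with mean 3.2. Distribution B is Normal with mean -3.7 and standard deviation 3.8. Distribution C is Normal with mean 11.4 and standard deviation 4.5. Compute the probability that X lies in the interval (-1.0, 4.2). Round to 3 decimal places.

0.364

Conditional on each component, P(-1.0 < X < 4.2): A: 0.730854; B: 0.219878; C: 0.0518697.
By total probability, P(-1.0 < X < 4.2) = 0.39·0.730854 + 0.28·0.219878 + 0.33·0.0518697 = 0.363716.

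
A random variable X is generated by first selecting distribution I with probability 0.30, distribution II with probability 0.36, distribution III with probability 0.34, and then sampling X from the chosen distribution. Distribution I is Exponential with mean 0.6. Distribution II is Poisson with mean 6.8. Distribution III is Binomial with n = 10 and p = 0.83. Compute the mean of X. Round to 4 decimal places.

Component means — I: 0.6; II: 6.8; III: 8.3.
E[X] = 0.3·0.6 + 0.36·6.8 + 0.34·8.3 = 5.45.

5.4500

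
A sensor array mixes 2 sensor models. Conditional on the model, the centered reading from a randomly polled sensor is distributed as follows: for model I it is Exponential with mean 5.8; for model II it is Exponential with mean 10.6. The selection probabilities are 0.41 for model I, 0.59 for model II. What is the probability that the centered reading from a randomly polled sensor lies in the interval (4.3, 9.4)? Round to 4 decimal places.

Conditional on each model, P(4.3 < X < 9.4): I: 0.278694; II: 0.254561.
By total probability, P(4.3 < X < 9.4) = 0.41·0.278694 + 0.59·0.254561 = 0.264456.

0.2645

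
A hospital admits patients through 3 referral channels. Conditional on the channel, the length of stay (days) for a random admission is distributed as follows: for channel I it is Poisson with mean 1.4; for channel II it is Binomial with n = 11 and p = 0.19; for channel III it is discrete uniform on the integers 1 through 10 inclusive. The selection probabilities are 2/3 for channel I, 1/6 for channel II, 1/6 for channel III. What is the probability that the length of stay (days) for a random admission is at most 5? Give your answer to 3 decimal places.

Conditional on each channel, P(X ≤ 5): I: 0.996799; II: 0.99099; III: 0.5.
By total probability, P(X ≤ 5) = 0.666667·0.996799 + 0.166667·0.99099 + 0.166667·0.5 = 0.913031.

0.913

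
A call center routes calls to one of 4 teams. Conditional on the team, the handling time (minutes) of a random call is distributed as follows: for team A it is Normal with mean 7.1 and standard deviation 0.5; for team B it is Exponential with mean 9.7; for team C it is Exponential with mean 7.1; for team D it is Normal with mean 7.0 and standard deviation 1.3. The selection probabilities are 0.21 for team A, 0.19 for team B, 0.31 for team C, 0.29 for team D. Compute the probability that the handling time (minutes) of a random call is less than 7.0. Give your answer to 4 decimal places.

0.5254

Conditional on each team, P(X < 7.0): A: 0.42074; B: 0.51405; C: 0.626902; D: 0.5.
By total probability, P(X < 7.0) = 0.21·0.42074 + 0.19·0.51405 + 0.31·0.626902 + 0.29·0.5 = 0.525365.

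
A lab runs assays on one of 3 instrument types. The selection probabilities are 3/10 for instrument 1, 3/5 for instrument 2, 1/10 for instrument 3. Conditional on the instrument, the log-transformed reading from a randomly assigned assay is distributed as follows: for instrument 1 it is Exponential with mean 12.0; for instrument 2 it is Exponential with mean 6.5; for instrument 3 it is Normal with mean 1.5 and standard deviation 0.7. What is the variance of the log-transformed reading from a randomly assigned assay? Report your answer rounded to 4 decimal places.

78.8515

Per component, 1: μ=12, E[X²]=288; 2: μ=6.5, E[X²]=84.5; 3: μ=1.5, E[X²]=2.74.
E[X] = 0.3·12 + 0.6·6.5 + 0.1·1.5 = 7.65.
E[X²] = 0.3·288 + 0.6·84.5 + 0.1·2.74 = 137.374.
Var(X) = E[X²] − (E[X])² = 137.374 − 58.5225 = 78.8515.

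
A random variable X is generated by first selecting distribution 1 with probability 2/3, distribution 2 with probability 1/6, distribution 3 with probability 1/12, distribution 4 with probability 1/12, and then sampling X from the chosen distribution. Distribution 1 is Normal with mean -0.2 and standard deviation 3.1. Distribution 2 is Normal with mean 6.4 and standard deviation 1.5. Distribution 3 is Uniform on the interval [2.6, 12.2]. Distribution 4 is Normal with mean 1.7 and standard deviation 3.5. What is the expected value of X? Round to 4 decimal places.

Component means — 1: -0.2; 2: 6.4; 3: 7.4; 4: 1.7.
E[X] = 0.666667·-0.2 + 0.166667·6.4 + 0.0833333·7.4 + 0.0833333·1.7 = 1.69167.

1.6917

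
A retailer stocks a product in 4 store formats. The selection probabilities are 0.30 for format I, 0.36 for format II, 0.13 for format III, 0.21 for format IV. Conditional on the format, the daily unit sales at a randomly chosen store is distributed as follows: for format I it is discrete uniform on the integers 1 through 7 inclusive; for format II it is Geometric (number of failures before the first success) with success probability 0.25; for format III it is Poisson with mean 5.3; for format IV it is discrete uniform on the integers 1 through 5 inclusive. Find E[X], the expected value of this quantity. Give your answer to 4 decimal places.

Component means — I: 4; II: 3; III: 5.3; IV: 3.
E[X] = 0.3·4 + 0.36·3 + 0.13·5.3 + 0.21·3 = 3.599.

3.5990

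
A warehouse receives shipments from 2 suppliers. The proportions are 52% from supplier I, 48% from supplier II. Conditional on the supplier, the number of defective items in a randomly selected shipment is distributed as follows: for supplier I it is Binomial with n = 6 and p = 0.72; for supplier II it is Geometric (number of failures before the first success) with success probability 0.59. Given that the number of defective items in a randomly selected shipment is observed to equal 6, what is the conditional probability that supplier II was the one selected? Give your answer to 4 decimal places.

Likelihoods P(X=6 | ·): I: 0.139314; II: 0.00280256.
Posterior ∝ prior × likelihood. Numerator for II: 0.48·0.00280256 = 0.00134523.
Normalizing constant: 0.52·0.139314 + 0.48·0.00280256 = 0.0737885.
P(II | observation) = 0.00134523 / 0.0737885 = 0.0182309.

0.0182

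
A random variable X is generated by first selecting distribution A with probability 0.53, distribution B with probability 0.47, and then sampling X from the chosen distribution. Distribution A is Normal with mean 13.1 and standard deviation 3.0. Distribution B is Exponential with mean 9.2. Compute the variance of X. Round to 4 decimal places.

48.3396

Per component, A: μ=13.1, E[X²]=180.61; B: μ=9.2, E[X²]=169.28.
E[X] = 0.53·13.1 + 0.47·9.2 = 11.267.
E[X²] = 0.53·180.61 + 0.47·169.28 = 175.285.
Var(X) = E[X²] − (E[X])² = 175.285 − 126.945 = 48.3396.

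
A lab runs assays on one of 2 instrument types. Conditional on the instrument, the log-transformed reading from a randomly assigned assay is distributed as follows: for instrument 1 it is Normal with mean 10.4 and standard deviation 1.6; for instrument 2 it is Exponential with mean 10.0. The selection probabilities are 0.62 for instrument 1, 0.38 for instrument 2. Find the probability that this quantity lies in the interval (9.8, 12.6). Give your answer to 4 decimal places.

Conditional on each instrument, P(9.8 < X < 12.6): 1: 0.561604; 2: 0.0916571.
By total probability, P(9.8 < X < 12.6) = 0.62·0.561604 + 0.38·0.0916571 = 0.383024.

0.3830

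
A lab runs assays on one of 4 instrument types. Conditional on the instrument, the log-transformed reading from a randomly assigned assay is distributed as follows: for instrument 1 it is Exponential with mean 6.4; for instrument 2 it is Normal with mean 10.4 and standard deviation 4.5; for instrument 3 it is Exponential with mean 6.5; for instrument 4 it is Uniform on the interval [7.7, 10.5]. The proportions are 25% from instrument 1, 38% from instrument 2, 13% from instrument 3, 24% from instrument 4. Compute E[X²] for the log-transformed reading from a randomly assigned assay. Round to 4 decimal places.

100.2920

For each component E[X²] = Var + (mean)², giving 1: 81.92; 2: 128.41; 3: 84.5; 4: 83.4633.
Overall E[X²] = 0.25·81.92 + 0.38·128.41 + 0.13·84.5 + 0.24·83.4633 = 100.292.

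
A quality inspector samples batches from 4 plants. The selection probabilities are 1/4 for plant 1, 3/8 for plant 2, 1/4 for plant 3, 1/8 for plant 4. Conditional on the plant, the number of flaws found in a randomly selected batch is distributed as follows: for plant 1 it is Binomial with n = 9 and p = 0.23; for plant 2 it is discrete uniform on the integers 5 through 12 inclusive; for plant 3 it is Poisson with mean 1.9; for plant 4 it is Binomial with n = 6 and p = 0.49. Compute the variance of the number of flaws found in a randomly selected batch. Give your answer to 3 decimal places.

12.498

Per component, 1: μ=2.07, E[X²]=5.8788; 2: μ=8.5, E[X²]=77.5; 3: μ=1.9, E[X²]=5.51; 4: μ=2.94, E[X²]=10.143.
E[X] = 0.25·2.07 + 0.375·8.5 + 0.25·1.9 + 0.125·2.94 = 4.5475.
E[X²] = 0.25·5.8788 + 0.375·77.5 + 0.25·5.51 + 0.125·10.143 = 33.1776.
Var(X) = E[X²] − (E[X])² = 33.1776 − 20.6798 = 12.4978.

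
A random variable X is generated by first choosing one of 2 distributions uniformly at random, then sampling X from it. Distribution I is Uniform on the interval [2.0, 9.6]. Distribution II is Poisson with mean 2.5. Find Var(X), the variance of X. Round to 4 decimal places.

6.3792

Per component, I: μ=5.8, E[X²]=38.4533; II: μ=2.5, E[X²]=8.75.
E[X] = 0.5·5.8 + 0.5·2.5 = 4.15.
E[X²] = 0.5·38.4533 + 0.5·8.75 = 23.6017.
Var(X) = E[X²] − (E[X])² = 23.6017 − 17.2225 = 6.37917.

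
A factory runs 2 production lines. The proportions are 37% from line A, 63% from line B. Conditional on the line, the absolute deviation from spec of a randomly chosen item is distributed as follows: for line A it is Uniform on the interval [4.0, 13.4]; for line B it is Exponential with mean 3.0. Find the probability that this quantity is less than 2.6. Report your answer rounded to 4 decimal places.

0.3652

Conditional on each line, P(X < 2.6): A: 0; B: 0.57965.
By total probability, P(X < 2.6) = 0.37·0 + 0.63·0.57965 = 0.365179.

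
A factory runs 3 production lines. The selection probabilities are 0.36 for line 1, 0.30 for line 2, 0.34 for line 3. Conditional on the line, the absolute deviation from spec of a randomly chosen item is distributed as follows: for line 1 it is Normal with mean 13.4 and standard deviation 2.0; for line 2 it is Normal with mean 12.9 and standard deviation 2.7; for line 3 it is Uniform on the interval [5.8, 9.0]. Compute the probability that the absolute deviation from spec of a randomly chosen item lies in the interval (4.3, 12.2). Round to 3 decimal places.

Conditional on each line, P(4.3 < X < 12.2): 1: 0.27425; 2: 0.396994; 3: 1.
By total probability, P(4.3 < X < 12.2) = 0.36·0.27425 + 0.3·0.396994 + 0.34·1 = 0.557828.

0.558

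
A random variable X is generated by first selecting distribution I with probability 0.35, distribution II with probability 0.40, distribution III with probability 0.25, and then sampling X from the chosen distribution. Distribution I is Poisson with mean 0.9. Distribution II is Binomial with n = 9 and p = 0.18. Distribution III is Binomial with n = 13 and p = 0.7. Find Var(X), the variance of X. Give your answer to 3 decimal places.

Per component, I: μ=0.9, E[X²]=1.71; II: μ=1.62, E[X²]=3.9528; III: μ=9.1, E[X²]=85.54.
E[X] = 0.35·0.9 + 0.4·1.62 + 0.25·9.1 = 3.238.
E[X²] = 0.35·1.71 + 0.4·3.9528 + 0.25·85.54 = 23.5646.
Var(X) = E[X²] − (E[X])² = 23.5646 − 10.4846 = 13.08.

13.080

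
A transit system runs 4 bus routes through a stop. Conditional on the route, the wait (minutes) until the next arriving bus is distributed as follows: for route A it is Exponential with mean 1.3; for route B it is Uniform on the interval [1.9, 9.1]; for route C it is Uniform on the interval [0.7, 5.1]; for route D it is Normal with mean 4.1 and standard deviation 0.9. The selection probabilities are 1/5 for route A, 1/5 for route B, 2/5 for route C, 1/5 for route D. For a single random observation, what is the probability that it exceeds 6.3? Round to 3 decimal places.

0.081

Conditional on each route, P(X > 6.3): A: 0.00785854; B: 0.388889; C: 0; D: 0.00725377.
By total probability, P(X > 6.3) = 0.2·0.00785854 + 0.2·0.388889 + 0.4·0 + 0.2·0.00725377 = 0.0808002.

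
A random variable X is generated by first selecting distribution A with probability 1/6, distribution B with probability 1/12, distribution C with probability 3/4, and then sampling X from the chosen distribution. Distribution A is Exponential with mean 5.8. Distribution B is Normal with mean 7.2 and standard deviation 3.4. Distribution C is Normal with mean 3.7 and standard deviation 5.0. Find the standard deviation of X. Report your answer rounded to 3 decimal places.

Per component, A: μ=5.8, E[X²]=67.28; B: μ=7.2, E[X²]=63.4; C: μ=3.7, E[X²]=38.69.
E[X] = 0.166667·5.8 + 0.0833333·7.2 + 0.75·3.7 = 4.34167.
E[X²] = 0.166667·67.28 + 0.0833333·63.4 + 0.75·38.69 = 45.5142.
Var(X) = E[X²] − (E[X])² = 45.5142 − 18.8501 = 26.6641.
SD(X) = √26.6641 = 5.16373.

5.164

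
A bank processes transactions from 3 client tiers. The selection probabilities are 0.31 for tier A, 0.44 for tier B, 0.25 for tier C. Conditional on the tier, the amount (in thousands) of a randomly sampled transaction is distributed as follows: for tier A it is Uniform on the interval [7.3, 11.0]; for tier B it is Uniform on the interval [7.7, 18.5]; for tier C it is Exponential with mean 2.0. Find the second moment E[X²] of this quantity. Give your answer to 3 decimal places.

For each component E[X²] = Var + (mean)², giving A: 84.8633; B: 181.33; C: 8.
Overall E[X²] = 0.31·84.8633 + 0.44·181.33 + 0.25·8 = 108.093.

108.093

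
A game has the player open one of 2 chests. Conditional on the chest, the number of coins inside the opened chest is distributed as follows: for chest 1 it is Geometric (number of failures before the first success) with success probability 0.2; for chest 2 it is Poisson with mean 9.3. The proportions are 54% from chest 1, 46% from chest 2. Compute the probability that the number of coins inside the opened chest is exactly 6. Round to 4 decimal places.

Conditional on each chest, P(X = 6): 1: 0.0524288; 2: 0.0821536.
By total probability, P(X = 6) = 0.54·0.0524288 + 0.46·0.0821536 = 0.0661022.

0.0661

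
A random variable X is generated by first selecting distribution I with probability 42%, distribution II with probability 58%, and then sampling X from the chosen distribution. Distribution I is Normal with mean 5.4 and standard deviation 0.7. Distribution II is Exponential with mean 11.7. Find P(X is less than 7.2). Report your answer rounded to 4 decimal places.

0.6844

Conditional on each component, P(X < 7.2): I: 0.994936; II: 0.459567.
By total probability, P(X < 7.2) = 0.42·0.994936 + 0.58·0.459567 = 0.684422.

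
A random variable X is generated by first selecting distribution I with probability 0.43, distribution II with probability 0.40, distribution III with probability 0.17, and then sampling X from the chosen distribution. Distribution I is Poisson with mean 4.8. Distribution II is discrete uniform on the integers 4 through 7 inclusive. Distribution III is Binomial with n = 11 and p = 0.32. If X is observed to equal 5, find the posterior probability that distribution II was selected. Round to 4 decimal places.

0.4970

Likelihoods P(X=5 | ·): I: 0.174748; II: 0.25; III: 0.153266.
Posterior ∝ prior × likelihood. Numerator for II: 0.4·0.25 = 0.1.
Normalizing constant: 0.43·0.174748 + 0.4·0.25 + 0.17·0.153266 = 0.201197.
P(II | observation) = 0.1 / 0.201197 = 0.497026.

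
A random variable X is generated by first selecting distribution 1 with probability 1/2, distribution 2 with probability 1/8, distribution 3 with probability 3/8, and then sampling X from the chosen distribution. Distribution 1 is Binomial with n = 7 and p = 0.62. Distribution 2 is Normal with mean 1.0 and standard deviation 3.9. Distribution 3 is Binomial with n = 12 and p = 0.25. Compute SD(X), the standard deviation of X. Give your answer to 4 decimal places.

2.1888

Per component, 1: μ=4.34, E[X²]=20.4848; 2: μ=1, E[X²]=16.21; 3: μ=3, E[X²]=11.25.
E[X] = 0.5·4.34 + 0.125·1 + 0.375·3 = 3.42.
E[X²] = 0.5·20.4848 + 0.125·16.21 + 0.375·11.25 = 16.4874.
Var(X) = E[X²] − (E[X])² = 16.4874 − 11.6964 = 4.791.
SD(X) = √4.791 = 2.18884.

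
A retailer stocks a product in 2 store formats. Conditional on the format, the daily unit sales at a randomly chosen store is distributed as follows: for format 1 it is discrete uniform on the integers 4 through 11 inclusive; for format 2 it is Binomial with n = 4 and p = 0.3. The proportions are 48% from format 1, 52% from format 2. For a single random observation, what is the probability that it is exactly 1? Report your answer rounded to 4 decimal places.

0.2140

Conditional on each format, P(X = 1): 1: 0; 2: 0.4116.
By total probability, P(X = 1) = 0.48·0 + 0.52·0.4116 = 0.214032.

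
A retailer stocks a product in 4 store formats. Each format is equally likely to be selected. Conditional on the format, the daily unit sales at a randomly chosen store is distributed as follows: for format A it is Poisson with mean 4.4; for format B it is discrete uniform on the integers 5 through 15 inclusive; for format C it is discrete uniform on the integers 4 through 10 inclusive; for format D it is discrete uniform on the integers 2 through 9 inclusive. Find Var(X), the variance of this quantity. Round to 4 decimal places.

Per component, A: μ=4.4, E[X²]=23.76; B: μ=10, E[X²]=110; C: μ=7, E[X²]=53; D: μ=5.5, E[X²]=35.5.
E[X] = 0.25·4.4 + 0.25·10 + 0.25·7 + 0.25·5.5 = 6.725.
E[X²] = 0.25·23.76 + 0.25·110 + 0.25·53 + 0.25·35.5 = 55.565.
Var(X) = E[X²] − (E[X])² = 55.565 − 45.2256 = 10.3394.

10.3394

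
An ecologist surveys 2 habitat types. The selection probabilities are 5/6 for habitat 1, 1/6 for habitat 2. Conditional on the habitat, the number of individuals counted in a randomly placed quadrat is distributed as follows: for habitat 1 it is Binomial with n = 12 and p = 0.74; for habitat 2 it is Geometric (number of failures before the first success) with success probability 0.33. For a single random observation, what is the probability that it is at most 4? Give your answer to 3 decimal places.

Conditional on each habitat, P(X ≤ 4): 1: 0.00363811; 2: 0.864987.
By total probability, P(X ≤ 4) = 0.833333·0.00363811 + 0.166667·0.864987 = 0.147196.

0.147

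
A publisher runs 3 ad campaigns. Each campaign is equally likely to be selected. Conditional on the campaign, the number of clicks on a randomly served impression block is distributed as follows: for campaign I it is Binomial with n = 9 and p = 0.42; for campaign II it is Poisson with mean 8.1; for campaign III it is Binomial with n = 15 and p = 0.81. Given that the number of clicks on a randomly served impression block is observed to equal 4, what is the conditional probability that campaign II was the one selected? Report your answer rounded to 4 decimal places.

Likelihoods P(X=4 | ·): I: 0.25734; II: 0.0544432; III: 6.84482e-06.
Posterior ∝ prior × likelihood. Numerator for II: 0.333333·0.0544432 = 0.0181477.
Normalizing constant: 0.333333·0.25734 + 0.333333·0.0544432 + 0.333333·6.84482e-06 = 0.10393.
P(II | observation) = 0.0181477 / 0.10393 = 0.174615.

0.1746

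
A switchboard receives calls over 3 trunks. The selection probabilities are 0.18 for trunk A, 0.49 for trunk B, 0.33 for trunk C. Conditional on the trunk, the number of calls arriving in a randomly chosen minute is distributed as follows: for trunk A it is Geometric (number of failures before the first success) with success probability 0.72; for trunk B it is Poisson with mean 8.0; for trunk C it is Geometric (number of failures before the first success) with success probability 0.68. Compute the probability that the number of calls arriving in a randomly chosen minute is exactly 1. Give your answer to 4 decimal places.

Conditional on each trunk, P(X = 1): A: 0.2016; B: 0.0026837; C: 0.2176.
By total probability, P(X = 1) = 0.18·0.2016 + 0.49·0.0026837 + 0.33·0.2176 = 0.109411.

0.1094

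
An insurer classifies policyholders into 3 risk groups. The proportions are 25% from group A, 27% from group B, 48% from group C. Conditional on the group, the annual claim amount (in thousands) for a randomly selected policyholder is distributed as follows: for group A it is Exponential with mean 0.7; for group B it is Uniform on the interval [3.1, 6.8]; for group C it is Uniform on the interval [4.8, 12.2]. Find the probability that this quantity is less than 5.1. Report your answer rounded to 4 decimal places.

0.4152

Conditional on each group, P(X < 5.1): A: 0.999315; B: 0.540541; C: 0.0405405.
By total probability, P(X < 5.1) = 0.25·0.999315 + 0.27·0.540541 + 0.48·0.0405405 = 0.415234.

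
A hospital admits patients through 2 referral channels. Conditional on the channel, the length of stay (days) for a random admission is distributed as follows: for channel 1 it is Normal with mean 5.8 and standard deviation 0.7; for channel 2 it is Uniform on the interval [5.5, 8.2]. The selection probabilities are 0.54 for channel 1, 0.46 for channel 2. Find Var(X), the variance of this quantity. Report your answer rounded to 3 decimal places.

0.818

Per component, 1: μ=5.8, E[X²]=34.13; 2: μ=6.85, E[X²]=47.53.
E[X] = 0.54·5.8 + 0.46·6.85 = 6.283.
E[X²] = 0.54·34.13 + 0.46·47.53 = 40.294.
Var(X) = E[X²] − (E[X])² = 40.294 − 39.4761 = 0.817911.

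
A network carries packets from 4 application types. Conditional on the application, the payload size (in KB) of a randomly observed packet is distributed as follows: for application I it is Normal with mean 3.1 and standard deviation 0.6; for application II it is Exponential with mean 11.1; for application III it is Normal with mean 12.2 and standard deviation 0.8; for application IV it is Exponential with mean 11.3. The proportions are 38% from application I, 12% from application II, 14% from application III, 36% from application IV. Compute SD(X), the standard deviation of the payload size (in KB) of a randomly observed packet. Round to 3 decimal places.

Per component, I: μ=3.1, E[X²]=9.97; II: μ=11.1, E[X²]=246.42; III: μ=12.2, E[X²]=149.48; IV: μ=11.3, E[X²]=255.38.
E[X] = 0.38·3.1 + 0.12·11.1 + 0.14·12.2 + 0.36·11.3 = 8.286.
E[X²] = 0.38·9.97 + 0.12·246.42 + 0.14·149.48 + 0.36·255.38 = 146.223.
Var(X) = E[X²] − (E[X])² = 146.223 − 68.6578 = 77.5652.
SD(X) = √77.5652 = 8.80711.

8.807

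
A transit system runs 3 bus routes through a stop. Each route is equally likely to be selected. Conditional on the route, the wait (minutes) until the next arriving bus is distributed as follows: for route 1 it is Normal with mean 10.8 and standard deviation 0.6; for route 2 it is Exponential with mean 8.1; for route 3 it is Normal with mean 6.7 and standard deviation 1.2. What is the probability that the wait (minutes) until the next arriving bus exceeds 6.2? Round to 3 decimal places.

0.709

Conditional on each route, P(X > 6.2): 1: 1; 2: 0.465133; 3: 0.661539.
By total probability, P(X > 6.2) = 0.333333·1 + 0.333333·0.465133 + 0.333333·0.661539 = 0.708891.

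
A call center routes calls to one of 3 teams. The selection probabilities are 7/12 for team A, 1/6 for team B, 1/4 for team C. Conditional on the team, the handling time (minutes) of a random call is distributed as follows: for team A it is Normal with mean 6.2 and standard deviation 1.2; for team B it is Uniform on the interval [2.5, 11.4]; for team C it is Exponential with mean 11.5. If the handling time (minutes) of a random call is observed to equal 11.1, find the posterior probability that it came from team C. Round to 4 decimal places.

Likelihoods f(11.1 | ·): A: 7.96343e-05; B: 0.11236; C: 0.0331218.
Posterior ∝ prior × likelihood. Numerator for C: 0.25·0.0331218 = 0.00828044.
Normalizing constant: 0.583333·7.96343e-05 + 0.166667·0.11236 + 0.25·0.0331218 = 0.0270535.
P(C | observation) = 0.00828044 / 0.0270535 = 0.306077.

0.3061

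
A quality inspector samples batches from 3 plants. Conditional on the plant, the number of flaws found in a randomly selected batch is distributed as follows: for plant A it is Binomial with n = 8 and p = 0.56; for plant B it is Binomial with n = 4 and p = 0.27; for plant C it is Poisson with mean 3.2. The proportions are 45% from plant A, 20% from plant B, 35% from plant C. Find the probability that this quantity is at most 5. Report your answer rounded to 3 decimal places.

0.856

Conditional on each plant, P(X ≤ 5): A: 0.762352; B: 1; C: 0.894592.
By total probability, P(X ≤ 5) = 0.45·0.762352 + 0.2·1 + 0.35·0.894592 = 0.856165.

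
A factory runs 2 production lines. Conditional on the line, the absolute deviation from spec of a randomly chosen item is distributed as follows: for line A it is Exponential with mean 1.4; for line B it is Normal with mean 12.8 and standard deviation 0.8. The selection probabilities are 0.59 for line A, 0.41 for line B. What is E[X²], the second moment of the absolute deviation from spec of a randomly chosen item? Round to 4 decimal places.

For each component E[X²] = Var + (mean)², giving A: 3.92; B: 164.48.
Overall E[X²] = 0.59·3.92 + 0.41·164.48 = 69.7496.

69.7496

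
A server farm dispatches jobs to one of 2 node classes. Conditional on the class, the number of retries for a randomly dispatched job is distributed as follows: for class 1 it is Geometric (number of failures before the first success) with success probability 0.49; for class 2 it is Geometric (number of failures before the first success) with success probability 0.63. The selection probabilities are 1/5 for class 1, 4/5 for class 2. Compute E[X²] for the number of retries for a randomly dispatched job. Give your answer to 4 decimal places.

1.6632

For each component E[X²] = Var + (mean)², giving 1: 3.20741; 2: 1.27715.
Overall E[X²] = 0.2·3.20741 + 0.8·1.27715 = 1.6632.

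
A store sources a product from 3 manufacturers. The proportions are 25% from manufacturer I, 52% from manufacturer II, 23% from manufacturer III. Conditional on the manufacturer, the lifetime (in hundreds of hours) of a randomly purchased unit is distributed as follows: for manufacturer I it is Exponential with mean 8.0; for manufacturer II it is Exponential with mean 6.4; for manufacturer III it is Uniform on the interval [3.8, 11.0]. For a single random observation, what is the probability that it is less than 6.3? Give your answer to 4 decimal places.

Conditional on each manufacturer, P(X < 6.3): I: 0.545019; II: 0.626327; III: 0.347222.
By total probability, P(X < 6.3) = 0.25·0.545019 + 0.52·0.626327 + 0.23·0.347222 = 0.541806.

0.5418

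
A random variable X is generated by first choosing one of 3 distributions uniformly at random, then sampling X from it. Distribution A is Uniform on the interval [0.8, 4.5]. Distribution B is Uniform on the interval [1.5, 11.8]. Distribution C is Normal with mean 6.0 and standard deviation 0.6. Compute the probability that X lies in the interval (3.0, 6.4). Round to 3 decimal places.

0.494

Conditional on each component, P(3.0 < X < 6.4): A: 0.405405; B: 0.330097; C: 0.747507.
By total probability, P(3.0 < X < 6.4) = 0.333333·0.405405 + 0.333333·0.330097 + 0.333333·0.747507 = 0.494337.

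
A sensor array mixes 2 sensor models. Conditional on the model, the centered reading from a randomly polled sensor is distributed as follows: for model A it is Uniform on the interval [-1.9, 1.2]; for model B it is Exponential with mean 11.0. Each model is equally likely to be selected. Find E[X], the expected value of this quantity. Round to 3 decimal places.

Component means — A: -0.35; B: 11.
E[X] = 0.5·-0.35 + 0.5·11 = 5.325.

5.325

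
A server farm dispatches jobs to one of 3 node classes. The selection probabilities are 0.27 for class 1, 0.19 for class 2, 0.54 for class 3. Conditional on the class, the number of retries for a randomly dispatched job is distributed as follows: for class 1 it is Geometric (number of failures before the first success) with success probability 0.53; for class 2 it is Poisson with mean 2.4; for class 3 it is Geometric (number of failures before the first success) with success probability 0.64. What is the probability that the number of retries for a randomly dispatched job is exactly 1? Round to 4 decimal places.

Conditional on each class, P(X = 1): 1: 0.2491; 2: 0.217723; 3: 0.2304.
By total probability, P(X = 1) = 0.27·0.2491 + 0.19·0.217723 + 0.54·0.2304 = 0.23304.

0.2330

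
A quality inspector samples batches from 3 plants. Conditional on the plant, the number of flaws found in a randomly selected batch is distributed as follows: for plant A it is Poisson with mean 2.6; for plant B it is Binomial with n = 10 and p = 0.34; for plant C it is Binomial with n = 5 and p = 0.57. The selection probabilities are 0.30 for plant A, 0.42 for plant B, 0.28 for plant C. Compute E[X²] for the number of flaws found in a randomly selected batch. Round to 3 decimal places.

For each component E[X²] = Var + (mean)², giving A: 9.36; B: 13.804; C: 9.348.
Overall E[X²] = 0.3·9.36 + 0.42·13.804 + 0.28·9.348 = 11.2231.

11.223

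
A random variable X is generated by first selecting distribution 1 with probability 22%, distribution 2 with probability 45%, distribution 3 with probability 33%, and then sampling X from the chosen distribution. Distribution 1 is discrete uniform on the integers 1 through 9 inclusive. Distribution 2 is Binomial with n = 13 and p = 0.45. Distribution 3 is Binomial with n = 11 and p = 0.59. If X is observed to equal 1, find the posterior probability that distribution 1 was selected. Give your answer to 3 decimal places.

Likelihoods P(X=1 | ·): 1: 0.111111; 2: 0.00448237; 3: 0.000871131.
Posterior ∝ prior × likelihood. Numerator for 1: 0.22·0.111111 = 0.0244444.
Normalizing constant: 0.22·0.111111 + 0.45·0.00448237 + 0.33·0.000871131 = 0.026749.
P(1 | observation) = 0.0244444 / 0.026749 = 0.913846.

0.914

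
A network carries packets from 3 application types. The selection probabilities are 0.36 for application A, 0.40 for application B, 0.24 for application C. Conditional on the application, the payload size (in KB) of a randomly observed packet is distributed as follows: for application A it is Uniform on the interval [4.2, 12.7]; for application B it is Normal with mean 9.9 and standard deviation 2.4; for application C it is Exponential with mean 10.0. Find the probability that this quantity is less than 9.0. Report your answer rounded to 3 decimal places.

0.487

Conditional on each application, P(X < 9.0): A: 0.564706; B: 0.35383; C: 0.59343.
By total probability, P(X < 9.0) = 0.36·0.564706 + 0.4·0.35383 + 0.24·0.59343 = 0.487249.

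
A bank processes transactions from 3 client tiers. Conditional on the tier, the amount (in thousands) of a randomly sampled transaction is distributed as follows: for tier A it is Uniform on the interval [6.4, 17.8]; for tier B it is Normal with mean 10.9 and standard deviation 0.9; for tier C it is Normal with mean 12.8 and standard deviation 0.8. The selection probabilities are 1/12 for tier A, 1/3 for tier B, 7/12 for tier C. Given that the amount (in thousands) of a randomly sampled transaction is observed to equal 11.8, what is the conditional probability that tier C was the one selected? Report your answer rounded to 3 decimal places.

Likelihoods f(11.8 | ·): A: 0.0877193; B: 0.268856; C: 0.228311.
Posterior ∝ prior × likelihood. Numerator for C: 0.583333·0.228311 = 0.133182.
Normalizing constant: 0.0833333·0.0877193 + 0.333333·0.268856 + 0.583333·0.228311 = 0.23011.
P(C | observation) = 0.133182 / 0.23011 = 0.578773.

0.579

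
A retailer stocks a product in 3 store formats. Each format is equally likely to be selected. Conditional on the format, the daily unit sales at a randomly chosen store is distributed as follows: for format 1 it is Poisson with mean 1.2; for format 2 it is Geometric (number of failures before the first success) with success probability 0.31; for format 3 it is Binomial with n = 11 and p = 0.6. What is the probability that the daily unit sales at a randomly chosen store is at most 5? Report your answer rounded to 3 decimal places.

Conditional on each format, P(X ≤ 5): 1: 0.9985; 2: 0.892082; 3: 0.246502.
By total probability, P(X ≤ 5) = 0.333333·0.9985 + 0.333333·0.892082 + 0.333333·0.246502 = 0.712361.

0.712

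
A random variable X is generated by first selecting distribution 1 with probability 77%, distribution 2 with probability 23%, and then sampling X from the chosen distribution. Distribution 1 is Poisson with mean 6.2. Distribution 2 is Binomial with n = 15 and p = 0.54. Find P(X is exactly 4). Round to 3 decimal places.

0.101

Conditional on each component, P(X = 4): 1: 0.124948; 2: 0.0226487.
By total probability, P(X = 4) = 0.77·0.124948 + 0.23·0.0226487 = 0.101419.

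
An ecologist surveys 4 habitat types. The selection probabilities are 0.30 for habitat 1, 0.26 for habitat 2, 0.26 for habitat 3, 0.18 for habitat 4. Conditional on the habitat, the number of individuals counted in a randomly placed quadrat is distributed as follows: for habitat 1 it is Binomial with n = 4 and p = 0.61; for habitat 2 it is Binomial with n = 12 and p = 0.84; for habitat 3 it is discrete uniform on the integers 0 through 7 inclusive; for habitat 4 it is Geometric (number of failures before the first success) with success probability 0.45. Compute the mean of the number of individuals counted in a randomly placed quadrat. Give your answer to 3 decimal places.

4.483

Component means — 1: 2.44; 2: 10.08; 3: 3.5; 4: 1.22222.
E[X] = 0.3·2.44 + 0.26·10.08 + 0.26·3.5 + 0.18·1.22222 = 4.4828.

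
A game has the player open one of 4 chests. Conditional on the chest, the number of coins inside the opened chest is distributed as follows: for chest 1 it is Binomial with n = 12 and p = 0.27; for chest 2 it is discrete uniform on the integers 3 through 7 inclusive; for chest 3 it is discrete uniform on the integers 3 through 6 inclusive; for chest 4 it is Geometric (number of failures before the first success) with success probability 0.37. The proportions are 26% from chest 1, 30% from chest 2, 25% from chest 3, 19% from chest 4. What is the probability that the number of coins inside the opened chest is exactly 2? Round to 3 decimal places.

0.082

Conditional on each chest, P(X = 2): 1: 0.206776; 2: 0; 3: 0; 4: 0.146853.
By total probability, P(X = 2) = 0.26·0.206776 + 0.3·0 + 0.25·0 + 0.19·0.146853 = 0.0816638.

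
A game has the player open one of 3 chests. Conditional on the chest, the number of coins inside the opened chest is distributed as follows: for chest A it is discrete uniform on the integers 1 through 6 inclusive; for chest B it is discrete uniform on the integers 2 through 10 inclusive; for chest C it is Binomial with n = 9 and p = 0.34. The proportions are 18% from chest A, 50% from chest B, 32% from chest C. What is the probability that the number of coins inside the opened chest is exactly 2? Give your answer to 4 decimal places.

0.1582

Conditional on each chest, P(X = 2): A: 0.166667; B: 0.111111; C: 0.227022.
By total probability, P(X = 2) = 0.18·0.166667 + 0.5·0.111111 + 0.32·0.227022 = 0.158203.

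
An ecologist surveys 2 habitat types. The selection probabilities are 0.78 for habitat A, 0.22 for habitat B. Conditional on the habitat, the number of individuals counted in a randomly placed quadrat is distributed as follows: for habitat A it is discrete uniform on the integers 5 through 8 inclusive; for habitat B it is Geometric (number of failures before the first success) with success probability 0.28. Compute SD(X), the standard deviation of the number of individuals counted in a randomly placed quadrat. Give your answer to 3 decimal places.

Per component, A: μ=6.5, E[X²]=43.5; B: μ=2.57143, E[X²]=15.7959.
E[X] = 0.78·6.5 + 0.22·2.57143 = 5.63571.
E[X²] = 0.78·43.5 + 0.22·15.7959 = 37.4051.
Var(X) = E[X²] − (E[X])² = 37.4051 − 31.7613 = 5.64383.
SD(X) = √5.64383 = 2.37567.

2.376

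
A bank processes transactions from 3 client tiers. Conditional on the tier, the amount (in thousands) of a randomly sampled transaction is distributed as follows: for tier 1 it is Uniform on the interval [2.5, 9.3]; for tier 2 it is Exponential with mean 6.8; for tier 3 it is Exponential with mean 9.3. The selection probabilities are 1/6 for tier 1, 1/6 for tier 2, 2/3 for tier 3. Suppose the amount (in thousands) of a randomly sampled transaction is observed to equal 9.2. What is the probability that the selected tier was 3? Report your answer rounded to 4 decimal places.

Likelihoods f(9.2 | ·): 1: 0.147059; 2: 0.0380116; 3: 0.0399846.
Posterior ∝ prior × likelihood. Numerator for 3: 0.666667·0.0399846 = 0.0266564.
Normalizing constant: 0.166667·0.147059 + 0.166667·0.0380116 + 0.666667·0.0399846 = 0.0575014.
P(3 | observation) = 0.0266564 / 0.0575014 = 0.463578.

0.4636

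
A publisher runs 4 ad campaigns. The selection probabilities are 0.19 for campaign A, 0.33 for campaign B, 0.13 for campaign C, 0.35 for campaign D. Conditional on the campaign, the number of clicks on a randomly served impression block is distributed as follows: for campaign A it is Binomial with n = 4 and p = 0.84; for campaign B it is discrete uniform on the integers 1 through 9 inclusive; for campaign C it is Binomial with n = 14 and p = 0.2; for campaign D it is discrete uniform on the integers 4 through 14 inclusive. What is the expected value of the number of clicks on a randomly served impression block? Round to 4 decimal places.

5.8024

Component means — A: 3.36; B: 5; C: 2.8; D: 9.
E[X] = 0.19·3.36 + 0.33·5 + 0.13·2.8 + 0.35·9 = 5.8024.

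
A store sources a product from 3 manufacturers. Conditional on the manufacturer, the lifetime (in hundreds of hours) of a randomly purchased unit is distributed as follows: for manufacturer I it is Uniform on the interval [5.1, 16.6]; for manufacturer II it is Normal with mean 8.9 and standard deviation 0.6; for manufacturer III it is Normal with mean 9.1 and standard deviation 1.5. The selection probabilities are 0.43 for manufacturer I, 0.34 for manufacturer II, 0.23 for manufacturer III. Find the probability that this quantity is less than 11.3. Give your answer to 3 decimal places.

Conditional on each manufacturer, P(X < 11.3): I: 0.53913; II: 0.999968; III: 0.928767.
By total probability, P(X < 11.3) = 0.43·0.53913 + 0.34·0.999968 + 0.23·0.928767 = 0.785432.

0.785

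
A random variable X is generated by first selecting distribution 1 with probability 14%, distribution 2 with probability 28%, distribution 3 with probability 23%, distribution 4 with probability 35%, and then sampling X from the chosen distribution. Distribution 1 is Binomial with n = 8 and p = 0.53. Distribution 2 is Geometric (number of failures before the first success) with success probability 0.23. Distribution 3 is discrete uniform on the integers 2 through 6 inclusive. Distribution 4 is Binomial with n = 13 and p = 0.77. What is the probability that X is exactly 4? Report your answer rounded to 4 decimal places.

0.1065

Conditional on each component, P(X = 4): 1: 0.269521; 2: 0.080852; 3: 0.2; 4: 0.000452709.
By total probability, P(X = 4) = 0.14·0.269521 + 0.28·0.080852 + 0.23·0.2 + 0.35·0.000452709 = 0.10653.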